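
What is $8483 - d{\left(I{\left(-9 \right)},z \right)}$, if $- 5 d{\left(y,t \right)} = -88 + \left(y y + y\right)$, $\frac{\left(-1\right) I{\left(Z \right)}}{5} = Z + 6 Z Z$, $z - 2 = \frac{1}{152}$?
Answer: $\frac{5728167}{5} \approx 1.1456 \cdot 10^{6}$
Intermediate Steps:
$z = \frac{305}{152}$ ($z = 2 + \frac{1}{152} = \frac{305}{152} \approx 2.0066$)
$I{\left(Z \right)} = - 30 Z^{2} - 5 Z$ ($I{\left(Z \right)} = - 5 \left(Z + 6 Z Z\right) = - 5 \left(Z + 6 Z^{2}\right) = - 30 Z^{2} - 5 Z$)
$d{\left(y,t \right)} = \frac{88}{5} - \frac{y}{5} - \frac{y^{2}}{5}$ ($d{\left(y,t \right)} = - \frac{-88 + \left(y y + y\right)}{5} = - \frac{-88 + \left(y^{2} + y\right)}{5} = - \frac{-88 + \left(y + y^{2}\right)}{5} = - \frac{-88 + y + y^{2}}{5} = \frac{88}{5} - \frac{y}{5} - \frac{y^{2}}{5}$)
$8483 - d{\left(I{\left(-9 \right)},z \right)} = 8483 - \left(\frac{88}{5} - \frac{\left(-5\right) \left(-9\right) \left(1 + 6 \left(-9\right)\right)}{5} - \frac{\left(\left(-5\right) \left(-9\right) \left(1 + 6 \left(-9\right)\right)\right)^{2}}{5}\right) = 8483 - \left(\frac{88}{5} - \frac{\left(-5\right) \left(-9\right) \left(1 - 54\right)}{5} - \frac{\left(\left(-5\right) \left(-9\right) \left(1 - 54\right)\right)^{2}}{5}\right) = 8483 - \left(\frac{88}{5} - \frac{\left(-5\right) \left(-9\right) \left(-53\right)}{5} - \frac{\left(\left(-5\right) \left(-9\right) \left(-53\right)\right)^{2}}{5}\right) = 8483 - \left(\frac{88}{5} - -477 - \frac{\left(-2385\right)^{2}}{5}\right) = 8483 - \left(\frac{88}{5} + 477 - 1137645\right) = 8483 - - \frac{5685752}{5} = 8483 + \frac{5685752}{5} = \frac{5728167}{5}$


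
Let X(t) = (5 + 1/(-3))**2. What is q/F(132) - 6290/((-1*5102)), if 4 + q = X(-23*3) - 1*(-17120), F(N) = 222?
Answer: 199874975/2548449 ≈ 78.430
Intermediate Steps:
X(t) = 196/9 (X(t) = (5 - 1/3)**2 = (14/3)**2 = 196/9)
q = 154240/9 (q = -4 + (196/9 - 1*(-17120)) = -4 + (196/9 + 17120) = -4 + 154276/9 = 154240/9 ≈ 17138.)
q/F(132) - 6290/((-1*5102)) = (154240/9)/222 - 6290/((-1*5102)) = (154240/9)*(1/222) - 6290/(-5102) = 77120/999 - 6290*(-1/5102) = 77120/999 + 3145/2551 = 199874975/2548449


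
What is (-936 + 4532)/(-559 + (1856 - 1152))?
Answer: 124/5 ≈ 24.800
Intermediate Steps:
(-936 + 4532)/(-559 + (1856 - 1152)) = 3596/(-559 + 704) = 3596/145 = 3596*(1/145) = 124/5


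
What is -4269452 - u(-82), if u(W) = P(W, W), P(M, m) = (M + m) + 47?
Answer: -4269335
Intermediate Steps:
P(M, m) = 47 + M + m
u(W) = 47 + 2*W (u(W) = 47 + W + W = 47 + 2*W)
-4269452 - u(-82) = -4269452 - (47 + 2*(-82)) = -4269452 - (47 - 164) = -4269452 - 1*(-117) = -4269452 + 117 = -4269335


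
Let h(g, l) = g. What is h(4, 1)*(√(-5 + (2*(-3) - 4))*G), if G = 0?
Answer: 0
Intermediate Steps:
h(4, 1)*(√(-5 + (2*(-3) - 4))*G) = 4*(√(-5 + (2*(-3) - 4))*0) = 4*(√(-5 + (-6 - 4))*0) = 4*(√(-5 - 10)*0) = 4*(√(-15)*0) = 4*((I*√15)*0) = 4*0 = 0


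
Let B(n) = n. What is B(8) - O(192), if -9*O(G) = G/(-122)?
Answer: 1432/183 ≈ 7.8251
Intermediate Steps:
O(G) = G/1098 (O(G) = -G/(9*(-122)) = -G*(-1)/(9*122) = -(-1)*G/1098 = G/1098)
B(8) - O(192) = 8 - 192/1098 = 8 - 1*32/183 = 8 - 32/183 = 1432/183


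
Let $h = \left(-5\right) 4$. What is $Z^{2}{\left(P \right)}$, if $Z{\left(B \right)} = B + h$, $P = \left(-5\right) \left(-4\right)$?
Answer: $0$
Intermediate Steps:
$h = -20$
$P = 20$
$Z{\left(B \right)} = -20 + B$ ($Z{\left(B \right)} = B - 20 = -20 + B$)
$Z^{2}{\left(P \right)} = \left(-20 + 20\right)^{2} = 0^{2} = 0$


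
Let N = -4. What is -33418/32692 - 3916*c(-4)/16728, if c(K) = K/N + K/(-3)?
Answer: -7310233/4660839 ≈ -1.5684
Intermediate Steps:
c(K) = -7*K/12 (c(K) = K/(-4) + K/(-3) = K*(-¼) + K*(-⅓) = -K/4 - K/3 = -7*K/12)
-33418/32692 - 3916*c(-4)/16728 = -33418/32692 - (-6853)*(-4)/3/16728 = -33418*1/32692 - 3916*7/3*(1/16728) = -1519/1486 - 27412/3*1/16728 = -1519/1486 - 6853/12546 = -7310233/4660839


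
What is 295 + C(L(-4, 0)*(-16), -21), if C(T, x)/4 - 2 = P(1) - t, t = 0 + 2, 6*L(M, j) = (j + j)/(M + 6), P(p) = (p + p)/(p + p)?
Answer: 299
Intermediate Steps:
P(p) = 1 (P(p) = (2*p)/((2*p)) = (2*p)*(1/(2*p)) = 1)
L(M, j) = j/(3*(6 + M)) (L(M, j) = ((j + j)/(M + 6))/6 = ((2*j)/(6 + M))/6 = (2*j/(6 + M))/6 = j/(3*(6 + M)))
t = 2
C(T, x) = 4 (C(T, x) = 8 + 4*(1 - 1*2) = 8 + 4*(1 - 2) = 8 + 4*(-1) = 8 - 4 = 4)
295 + C(L(-4, 0)*(-16), -21) = 295 + 4 = 299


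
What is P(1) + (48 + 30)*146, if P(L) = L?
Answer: 11389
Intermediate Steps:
P(1) + (48 + 30)*146 = 1 + (48 + 30)*146 = 1 + 78*146 = 1 + 11388 = 11389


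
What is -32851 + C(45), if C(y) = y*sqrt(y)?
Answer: -32851 + 135*sqrt(5) ≈ -32549.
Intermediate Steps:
C(y) = y**(3/2)
-32851 + C(45) = -32851 + 45**(3/2) = -32851 + 135*sqrt(5)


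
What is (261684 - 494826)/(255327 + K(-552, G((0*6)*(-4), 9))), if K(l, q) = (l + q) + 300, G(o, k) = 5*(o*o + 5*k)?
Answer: -38857/42550 ≈ -0.91321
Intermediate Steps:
G(o, k) = 5*o² + 25*k (G(o, k) = 5*(o² + 5*k) = 5*o² + 25*k)
K(l, q) = 300 + l + q
(261684 - 494826)/(255327 + K(-552, G((0*6)*(-4), 9))) = (261684 - 494826)/(255327 + (300 - 552 + (5*((0*6)*(-4))² + 25*9))) = -233142/(255327 + (300 - 552 + (5*(0*(-4))² + 225))) = -233142/(255327 + (300 - 552 + (5*0² + 225))) = -233142/(255327 + (300 - 552 + (5*0 + 225))) = -233142/(255327 + (300 - 552 + (0 + 225))) = -233142/(255327 + (300 - 552 + 225)) = -233142/(255327 - 27) = -233142/255300 = -233142*1/255300 = -38857/42550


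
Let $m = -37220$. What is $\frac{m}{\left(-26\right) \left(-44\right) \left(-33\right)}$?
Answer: $\frac{9305}{9438} \approx 0.98591$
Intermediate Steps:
$\frac{m}{\left(-26\right) \left(-44\right) \left(-33\right)} = - \frac{37220}{\left(-26\right) \left(-44\right) \left(-33\right)} = - \frac{37220}{1144 \left(-33\right)} = - \frac{37220}{-37752} = \left(-37220\right) \left(- \frac{1}{37752}\right) = \frac{9305}{9438}$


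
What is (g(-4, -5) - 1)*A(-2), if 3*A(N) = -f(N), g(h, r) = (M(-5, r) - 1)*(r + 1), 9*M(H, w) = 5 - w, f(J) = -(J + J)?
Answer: 52/27 ≈ 1.9259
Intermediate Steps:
f(J) = -2*J
M(H, w) = 5/9 - w/9 (M(H, w) = (5 - w)/9 = 5/9 - w/9)
g(h, r) = (1 + r)*(-4/9 - r/9) (g(h, r) = ((5/9 - r/9) - 1)*(r + 1) = (-4/9 - r/9)*(1 + r) = (1 + r)*(-4/9 - r/9))
A(N) = 2*N/3 (A(N) = (-(-2)*N)/3 = (2*N)/3 = 2*N/3)
(g(-4, -5) - 1)*A(-2) = ((-4/9 - 5/9*(-5) - ⅑*(-5)²) - 1)*((⅔)*(-2)) = ((-4/9 + 25/9 - ⅑*25) - 1)*(-4/3) = ((-4/9 + 25/9 - 25/9) - 1)*(-4/3) = (-4/9 - 1)*(-4/3) = -13/9*(-4/3) = 52/27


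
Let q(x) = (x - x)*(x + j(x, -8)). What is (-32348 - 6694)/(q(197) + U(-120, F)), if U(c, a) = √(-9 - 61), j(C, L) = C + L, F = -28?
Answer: 19521*I*√70/35 ≈ 4666.4*I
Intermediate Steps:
q(x) = 0 (q(x) = (x - x)*(x + (x - 8)) = 0*(x + (-8 + x)) = 0*(-8 + 2*x) = 0)
U(c, a) = I*√70 (U(c, a) = √(-70) = I*√70)
(-32348 - 6694)/(q(197) + U(-120, F)) = (-32348 - 6694)/(0 + I*√70) = -39042*(-I*√70/70) = -(-19521)*I*√70/35 = 19521*I*√70/35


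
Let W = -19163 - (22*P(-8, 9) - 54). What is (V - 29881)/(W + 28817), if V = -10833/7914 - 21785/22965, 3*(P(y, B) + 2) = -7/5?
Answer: -1810381276715/591414417652 ≈ -3.0611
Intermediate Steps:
P(y, B) = -37/15 (P(y, B) = -2 + (-7/5)/3 = -2 + (-7*1/5)/3 = -2 + (1/3)*(-7/5) = -2 - 7/15 = -37/15)
V = -28079089/12116334 (V = -10833*1/7914 - 21785*1/22965 = -3611/2638 - 4357/4593 = -28079089/12116334 ≈ -2.3175)
W = -285821/15 (W = -19163 - (22*(-37/15) - 54) = -19163 - (-814/15 - 54) = -19163 - 1*(-1624/15) = -19163 + 1624/15 = -285821/15 ≈ -19055.)
(V - 29881)/(W + 28817) = (-28079089/12116334 - 29881)/(-285821/15 + 28817) = -362076255343/(12116334*146434/15) = -362076255343/12116334*15/146434 = -1810381276715/591414417652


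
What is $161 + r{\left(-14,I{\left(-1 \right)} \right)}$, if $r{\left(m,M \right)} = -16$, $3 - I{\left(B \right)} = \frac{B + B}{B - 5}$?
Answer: $145$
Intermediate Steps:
$I{\left(B \right)} = 3 - \frac{2 B}{-5 + B}$ ($I{\left(B \right)} = 3 - \frac{B + B}{B - 5} = 3 - \frac{2 B}{-5 + B}$)
$161 + r{\left(-14,I{\left(-1 \right)} \right)} = 161 - 16 = 145$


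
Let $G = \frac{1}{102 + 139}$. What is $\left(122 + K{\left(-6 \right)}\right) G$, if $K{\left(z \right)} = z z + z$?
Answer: $\frac{152}{241} \approx 0.6307$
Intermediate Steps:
$K{\left(z \right)} = z + z^{2}$ ($K{\left(z \right)} = z^{2} + z = z + z^{2}$)
$G = \frac{1}{241} \approx 0.0041494$
$\left(122 + K{\left(-6 \right)}\right) G = \left(122 - 6 \left(1 - 6\right)\right) \frac{1}{241} = \left(122 - -30\right) \frac{1}{241} = \left(122 + 30\right) \frac{1}{241} = 152 \cdot \frac{1}{241} = \frac{152}{241}$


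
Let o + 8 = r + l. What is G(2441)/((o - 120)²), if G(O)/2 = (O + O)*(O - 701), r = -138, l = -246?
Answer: 1061835/16384 ≈ 64.809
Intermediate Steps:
o = -392 (o = -8 + (-138 - 246) = -8 - 384 = -392)
G(O) = 4*O*(-701 + O) (G(O) = 2*((O + O)*(O - 701)) = 2*((2*O)*(-701 + O)) = 2*(2*O*(-701 + O)) = 4*O*(-701 + O))
G(2441)/((o - 120)²) = (4*2441*(-701 + 2441))/((-392 - 120)²) = (4*2441*1740)/((-512)²) = 16989360/262144 = 16989360*(1/262144) = 1061835/16384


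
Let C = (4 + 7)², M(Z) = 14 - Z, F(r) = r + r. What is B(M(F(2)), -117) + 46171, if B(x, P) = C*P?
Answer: 32014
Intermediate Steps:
F(r) = 2*r
C = 121 (C = 11² = 121)
B(x, P) = 121*P
B(M(F(2)), -117) + 46171 = 121*(-117) + 46171 = -14157 + 46171 = 32014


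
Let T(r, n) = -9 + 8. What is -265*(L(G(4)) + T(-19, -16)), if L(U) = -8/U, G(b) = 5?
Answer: 689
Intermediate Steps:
T(r, n) = -1
-265*(L(G(4)) + T(-19, -16)) = -265*(-8/5 - 1) = -265*(-13/5) = 689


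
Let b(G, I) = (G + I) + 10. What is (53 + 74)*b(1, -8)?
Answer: 381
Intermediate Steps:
b(G, I) = 10 + G + I
(53 + 74)*b(1, -8) = (53 + 74)*(10 + 1 - 8) = 127*3 = 381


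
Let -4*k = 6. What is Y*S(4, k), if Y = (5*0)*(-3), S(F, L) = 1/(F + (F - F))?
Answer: 0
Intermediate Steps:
k = -3/2 (k = -¼*6 = -3/2 ≈ -1.5000)
S(F, L) = 1/F (S(F, L) = 1/(F + 0) = 1/F)
Y = 0 (Y = 0*(-3) = 0)
Y*S(4, k) = 0/4 = 0*(¼) = 0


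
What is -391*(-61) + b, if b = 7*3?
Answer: 23872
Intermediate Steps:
b = 21
-391*(-61) + b = -391*(-61) + 21 = 23851 + 21 = 23872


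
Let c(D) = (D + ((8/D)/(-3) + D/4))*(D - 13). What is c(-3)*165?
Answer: 22660/3 ≈ 7553.3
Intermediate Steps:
c(D) = (-13 + D)*(-8/(3*D) + 5*D/4) (c(D) = (D + ((8/D)*(-1/3) + D*(1/4)))*(-13 + D) = (D + (-8/(3*D) + D/4))*(-13 + D) = (-8/(3*D) + 5*D/4)*(-13 + D) = (-13 + D)*(-8/(3*D) + 5*D/4))
c(-3)*165 = ((1/12)*(416 - 1*(-3)*(32 - 15*(-3)**2 + 195*(-3)))/(-3))*165 = ((1/12)*(-1/3)*(416 - 1*(-3)*(32 - 15*9 - 585)))*165 = ((1/12)*(-1/3)*(416 - 1*(-3)*(32 - 135 - 585)))*165 = ((1/12)*(-1/3)*(416 - 1*(-3)*(-688)))*165 = ((1/12)*(-1/3)*(416 - 2064))*165 = ((1/12)*(-1/3)*(-1648))*165 = (412/9)*165 = 22660/3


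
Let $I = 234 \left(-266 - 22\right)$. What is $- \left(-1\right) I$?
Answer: $-67392$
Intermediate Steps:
$I = -67392$ ($I = 234 \left(-288\right) = -67392$)
$- \left(-1\right) I = - \left(-1\right) \left(-67392\right) = \left(-1\right) 67392 = -67392$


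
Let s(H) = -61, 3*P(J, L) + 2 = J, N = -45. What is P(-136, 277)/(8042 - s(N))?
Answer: -46/8103 ≈ -0.0056769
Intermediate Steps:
P(J, L) = -⅔ + J/3
P(-136, 277)/(8042 - s(N)) = (-⅔ + (⅓)*(-136))/(8042 - 1*(-61)) = (-⅔ - 136/3)/(8042 + 61) = -46/8103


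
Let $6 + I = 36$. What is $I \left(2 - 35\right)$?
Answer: $-990$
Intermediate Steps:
$I = 30$ ($I = -6 + 36 = 30$)
$I \left(2 - 35\right) = 30 \left(2 - 35\right) = 30 \left(-33\right) = -990$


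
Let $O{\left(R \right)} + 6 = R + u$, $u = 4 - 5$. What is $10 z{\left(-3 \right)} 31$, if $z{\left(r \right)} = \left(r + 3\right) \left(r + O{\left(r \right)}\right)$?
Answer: $0$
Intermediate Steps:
$u = -1$ ($u = 4 - 5 = -1$)
$O{\left(R \right)} = -7 + R$ ($O{\left(R \right)} = -6 + \left(R - 1\right) = -6 + \left(-1 + R\right) = -7 + R$)
$z{\left(r \right)} = \left(-7 + 2 r\right) \left(3 + r\right)$ ($z{\left(r \right)} = \left(r + 3\right) \left(r + \left(-7 + r\right)\right) = \left(3 + r\right) \left(-7 + 2 r\right) = \left(-7 + 2 r\right) \left(3 + r\right)$)
$10 z{\left(-3 \right)} 31 = 10 \left(-21 - -3 + 2 \left(-3\right)^{2}\right) 31 = 10 \left(-21 + 3 + 2 \cdot 9\right) 31 = 10 \left(-21 + 3 + 18\right) 31 = 10 \cdot 0 \cdot 31 = 0 \cdot 31 = 0$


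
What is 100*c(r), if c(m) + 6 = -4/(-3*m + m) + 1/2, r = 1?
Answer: -350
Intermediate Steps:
c(m) = -11/2 + 2/m (c(m) = -6 + (-4/(-3*m + m) + 1/2) = -6 + (-4*(-1/(2*m)) + 1*(½)) = -6 + (-(-2)/m + ½) = -6 + (2/m + ½) = -6 + (½ + 2/m) = -11/2 + 2/m)
100*c(r) = 100*(-11/2 + 2/1) = 100*(-11/2 + 2*1) = 100*(-11/2 + 2) = 100*(-7/2) = -350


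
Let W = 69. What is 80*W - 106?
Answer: 5414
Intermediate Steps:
80*W - 106 = 80*69 - 106 = 5520 - 106 = 5414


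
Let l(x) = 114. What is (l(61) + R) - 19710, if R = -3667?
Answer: -23263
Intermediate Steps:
(l(61) + R) - 19710 = (114 - 3667) - 19710 = -3553 - 19710 = -23263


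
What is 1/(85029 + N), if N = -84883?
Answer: 1/146 ≈ 0.0068493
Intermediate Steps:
1/(85029 + N) = 1/(85029 - 84883) = 1/146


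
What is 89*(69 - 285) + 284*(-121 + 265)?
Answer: 21672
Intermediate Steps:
89*(69 - 285) + 284*(-121 + 265) = 89*(-216) + 284*144 = -19224 + 40896 = 21672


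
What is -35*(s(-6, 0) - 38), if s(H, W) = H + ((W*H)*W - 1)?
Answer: 1575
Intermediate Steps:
s(H, W) = -1 + H + H*W² (s(H, W) = H + ((H*W)*W - 1) = H + (H*W² - 1) = H + (-1 + H*W²) = -1 + H + H*W²)
-35*(s(-6, 0) - 38) = -35*((-1 - 6 - 6*0²) - 38) = -35*((-1 - 6 - 6*0) - 38) = -35*((-1 - 6 + 0) - 38) = -35*(-7 - 38) = -35*(-45) = 1575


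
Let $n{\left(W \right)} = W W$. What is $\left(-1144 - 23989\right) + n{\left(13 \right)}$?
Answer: $-24964$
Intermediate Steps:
$n{\left(W \right)} = W^{2}$
$\left(-1144 - 23989\right) + n{\left(13 \right)} = \left(-1144 - 23989\right) + 13^{2} = -25133 + 169 = -24964$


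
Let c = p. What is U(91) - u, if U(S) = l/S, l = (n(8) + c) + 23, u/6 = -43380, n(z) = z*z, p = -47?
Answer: 23685520/91 ≈ 2.6028e+5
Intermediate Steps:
n(z) = z²
c = -47
u = -260280 (u = 6*(-43380) = -260280)
l = 40 (l = (8² - 47) + 23 = (64 - 47) + 23 = 17 + 23 = 40)
U(S) = 40/S
U(91) - u = 40/91 - 1*(-260280) = 40*(1/91) + 260280 = 40/91 + 260280 = 23685520/91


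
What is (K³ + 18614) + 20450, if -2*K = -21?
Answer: 321773/8 ≈ 40222.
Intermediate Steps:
K = 21/2 (K = -½*(-21) = 21/2 ≈ 10.500)
(K³ + 18614) + 20450 = ((21/2)³ + 18614) + 20450 = (9261/8 + 18614) + 20450 = 158173/8 + 20450 = 321773/8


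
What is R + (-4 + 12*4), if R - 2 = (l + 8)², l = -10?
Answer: 50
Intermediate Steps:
R = 6 (R = 2 + (-10 + 8)² = 2 + (-2)² = 2 + 4 = 6)
R + (-4 + 12*4) = 6 + (-4 + 12*4) = 6 + (-4 + 48) = 6 + 44 = 50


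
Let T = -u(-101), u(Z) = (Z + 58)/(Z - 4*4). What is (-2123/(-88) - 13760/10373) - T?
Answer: 224921665/9709128 ≈ 23.166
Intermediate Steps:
u(Z) = (58 + Z)/(-16 + Z) (u(Z) = (58 + Z)/(Z - 16) = (58 + Z)/(-16 + Z))
T = -43/117 (T = -(58 - 101)/(-16 - 101) = -(-43)/(-117) = -(-1)*(-43)/117 = -1*43/117 = -43/117 ≈ -0.36752)
(-2123/(-88) - 13760/10373) - T = (-2123/(-88) - 13760/10373) - 1*(-43/117) = (-2123*(-1/88) - 13760*1/10373) + 43/117 = (193/8 - 13760/10373) + 43/117 = 1891909/82984 + 43/117 = 224921665/9709128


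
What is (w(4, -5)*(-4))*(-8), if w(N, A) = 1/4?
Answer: 8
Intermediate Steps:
w(N, A) = ¼
(w(4, -5)*(-4))*(-8) = ((¼)*(-4))*(-8) = -1*(-8) = 8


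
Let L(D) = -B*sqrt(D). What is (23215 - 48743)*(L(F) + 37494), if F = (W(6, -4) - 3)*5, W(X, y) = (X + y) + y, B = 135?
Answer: -957146832 + 17231400*I ≈ -9.5715e+8 + 1.7231e+7*I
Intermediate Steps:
W(X, y) = X + 2*y
F = -25 (F = ((6 + 2*(-4)) - 3)*5 = ((6 - 8) - 3)*5 = (-2 - 3)*5 = -5*5 = -25)
L(D) = -135*sqrt(D)
(23215 - 48743)*(L(F) + 37494) = (23215 - 48743)*(-675*I + 37494) = -25528*(-675*I + 37494) = -25528*(37494 - 675*I) = -957146832 + 17231400*I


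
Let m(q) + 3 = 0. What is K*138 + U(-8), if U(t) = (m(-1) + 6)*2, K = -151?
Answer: -20832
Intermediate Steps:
m(q) = -3 (m(q) = -3 + 0 = -3)
U(t) = 6 (U(t) = (-3 + 6)*2 = 3*2 = 6)
K*138 + U(-8) = -151*138 + 6 = -20838 + 6 = -20832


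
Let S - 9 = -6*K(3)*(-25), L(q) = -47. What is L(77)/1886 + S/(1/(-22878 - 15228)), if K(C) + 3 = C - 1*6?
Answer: 64034313109/1886 ≈ 3.3952e+7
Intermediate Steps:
K(C) = -9 + C (K(C) = -3 + (C - 1*6) = -3 + (C - 6) = -3 + (-6 + C) = -9 + C)
S = -891 (S = 9 - 6*(-9 + 3)*(-25) = 9 - 6*(-6)*(-25) = 9 + 36*(-25) = 9 - 900 = -891)
L(77)/1886 + S/(1/(-22878 - 15228)) = -47/1886 - 891/(1/(-22878 - 15228)) = -47*1/1886 - 891/(1/(-38106)) = -47/1886 - 891/(-1/38106) = -47/1886 - 891*(-38106) = -47/1886 + 33952446 = 64034313109/1886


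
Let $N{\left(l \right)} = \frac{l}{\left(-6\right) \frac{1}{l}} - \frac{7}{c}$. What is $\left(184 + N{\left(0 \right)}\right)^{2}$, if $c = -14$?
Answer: $\frac{136161}{4} \approx 34040.0$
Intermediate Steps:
$N{\left(l \right)} = \frac{1}{2} - \frac{l^{2}}{6}$ ($N{\left(l \right)} = \frac{l}{\left(-6\right) \frac{1}{l}} - \frac{7}{-14} = l \left(- \frac{l}{6}\right) - - \frac{1}{2} = - \frac{l^{2}}{6} + \frac{1}{2} = \frac{1}{2} - \frac{l^{2}}{6}$)
$\left(184 + N{\left(0 \right)}\right)^{2} = \left(184 + \left(\frac{1}{2} - \frac{0^{2}}{6}\right)\right)^{2} = \left(184 + \left(\frac{1}{2} - 0\right)\right)^{2} = \left(184 + \left(\frac{1}{2} + 0\right)\right)^{2} = \left(184 + \frac{1}{2}\right)^{2} = \left(\frac{369}{2}\right)^{2} = \frac{136161}{4}$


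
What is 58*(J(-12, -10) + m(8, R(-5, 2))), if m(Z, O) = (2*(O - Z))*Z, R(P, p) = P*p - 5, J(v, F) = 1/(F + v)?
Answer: -234813/11 ≈ -21347.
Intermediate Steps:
R(P, p) = -5 + P*p
m(Z, O) = Z*(-2*Z + 2*O) (m(Z, O) = (-2*Z + 2*O)*Z = Z*(-2*Z + 2*O))
58*(J(-12, -10) + m(8, R(-5, 2))) = 58*(1/(-10 - 12) + 2*8*((-5 - 5*2) - 1*8)) = 58*(1/(-22) + 2*8*((-5 - 10) - 8)) = 58*(-1/22 + 2*8*(-15 - 8)) = 58*(-1/22 + 2*8*(-23)) = 58*(-1/22 - 368) = 58*(-8097/22) = -234813/11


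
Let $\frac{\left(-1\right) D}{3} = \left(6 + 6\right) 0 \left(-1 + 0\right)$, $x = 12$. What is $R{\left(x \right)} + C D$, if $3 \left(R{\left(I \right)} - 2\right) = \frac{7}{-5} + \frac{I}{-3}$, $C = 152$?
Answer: $\frac{1}{5} \approx 0.2$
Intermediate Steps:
$R{\left(I \right)} = \frac{23}{15} - \frac{I}{9}$ ($R{\left(I \right)} = 2 + \frac{\frac{7}{-5} + \frac{I}{-3}}{3} = 2 + \frac{7 \left(- \frac{1}{5}\right) + I \left(- \frac{1}{3}\right)}{3} = 2 + \frac{- \frac{7}{5} - \frac{I}{3}}{3} = 2 - \left(\frac{7}{15} + \frac{I}{9}\right) = \frac{23}{15} - \frac{I}{9}$)
$D = 0$ ($D = - 3 \left(6 + 6\right) 0 \left(-1 + 0\right) = - 3 \cdot 12 \cdot 0 \left(-1\right) = - 3 \cdot 0 \left(-1\right) = \left(-3\right) 0 = 0$)
$R{\left(x \right)} + C D = \left(\frac{23}{15} - \frac{4}{3}\right) + 152 \cdot 0 = \left(\frac{23}{15} - \frac{4}{3}\right) + 0 = \frac{1}{5} + 0 = \frac{1}{5}$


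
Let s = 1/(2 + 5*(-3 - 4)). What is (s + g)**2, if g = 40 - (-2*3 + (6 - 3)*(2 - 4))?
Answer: 2941225/1089 ≈ 2700.8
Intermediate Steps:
s = -1/33 (s = 1/(2 + 5*(-7)) = 1/(2 - 35) = 1/(-33) = -1/33 ≈ -0.030303)
g = 52 (g = 40 - (-6 + 3*(-2)) = 40 - (-6 - 6) = 40 - 1*(-12) = 40 + 12 = 52)
(s + g)**2 = (-1/33 + 52)**2 = (1715/33)**2 = 2941225/1089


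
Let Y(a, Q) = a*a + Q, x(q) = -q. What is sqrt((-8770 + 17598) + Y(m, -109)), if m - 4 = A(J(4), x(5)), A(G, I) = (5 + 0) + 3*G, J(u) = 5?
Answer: 13*sqrt(55) ≈ 96.411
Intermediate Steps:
A(G, I) = 5 + 3*G
m = 24 (m = 4 + (5 + 3*5) = 4 + (5 + 15) = 4 + 20 = 24)
Y(a, Q) = Q + a**2 (Y(a, Q) = a**2 + Q = Q + a**2)
sqrt((-8770 + 17598) + Y(m, -109)) = sqrt((-8770 + 17598) + (-109 + 24**2)) = sqrt(8828 + (-109 + 576)) = sqrt(8828 + 467) = sqrt(9295) = 13*sqrt(55)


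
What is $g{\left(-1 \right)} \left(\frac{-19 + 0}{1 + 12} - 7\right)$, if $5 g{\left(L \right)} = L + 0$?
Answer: $\frac{22}{13} \approx 1.6923$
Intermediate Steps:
$g{\left(L \right)} = \frac{L}{5}$ ($g{\left(L \right)} = \frac{L + 0}{5} = \frac{L}{5}$)
$g{\left(-1 \right)} \left(\frac{-19 + 0}{1 + 12} - 7\right) = \frac{1}{5} \left(-1\right) \left(\frac{-19 + 0}{1 + 12} - 7\right) = - \frac{- \frac{19}{13} - 7}{5} = \left(- \frac{1}{5}\right) \left(- \frac{110}{13}\right) = \frac{22}{13}$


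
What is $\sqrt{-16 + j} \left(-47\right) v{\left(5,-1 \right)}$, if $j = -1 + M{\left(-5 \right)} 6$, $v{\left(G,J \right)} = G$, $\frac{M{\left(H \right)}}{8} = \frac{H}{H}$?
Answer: $- 235 \sqrt{31} \approx -1308.4$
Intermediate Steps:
$M{\left(H \right)} = 8$ ($M{\left(H \right)} = 8 \frac{H}{H} = 8 \cdot 1 = 8$)
$j = 47$ ($j = -1 + 8 \cdot 6 = -1 + 48 = 47$)
$\sqrt{-16 + j} \left(-47\right) v{\left(5,-1 \right)} = \sqrt{-16 + 47} \left(-47\right) 5 = \sqrt{31} \left(-47\right) 5 = - 47 \sqrt{31} \cdot 5 = - 235 \sqrt{31}$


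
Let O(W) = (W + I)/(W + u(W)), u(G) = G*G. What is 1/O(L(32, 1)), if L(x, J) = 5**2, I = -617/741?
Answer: 240825/8954 ≈ 26.896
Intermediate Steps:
I = -617/741 (I = -617*1/741 = -617/741 ≈ -0.83266)
L(x, J) = 25
u(G) = G**2
O(W) = (-617/741 + W)/(W + W**2) (O(W) = (W - 617/741)/(W + W**2) = (-617/741 + W)/(W + W**2))
1/O(L(32, 1)) = 1/((-617/741 + 25)/(25*(1 + 25))) = 1/((1/25)*(17908/741)/26) = 1/((1/25)*(1/26)*(17908/741)) = 1/(8954/240825) = 240825/8954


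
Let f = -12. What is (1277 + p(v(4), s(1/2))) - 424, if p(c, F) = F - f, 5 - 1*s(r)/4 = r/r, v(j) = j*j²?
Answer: 881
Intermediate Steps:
v(j) = j³
s(r) = 16 (s(r) = 20 - 4*r/r = 20 - 4*1 = 20 - 4 = 16)
p(c, F) = 12 + F (p(c, F) = F - 1*(-12) = F + 12 = 12 + F)
(1277 + p(v(4), s(1/2))) - 424 = (1277 + (12 + 16)) - 424 = (1277 + 28) - 424 = 1305 - 424 = 881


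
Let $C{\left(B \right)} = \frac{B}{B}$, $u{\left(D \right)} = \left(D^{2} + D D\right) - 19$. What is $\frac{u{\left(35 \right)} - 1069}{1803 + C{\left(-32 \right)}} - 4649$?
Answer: $- \frac{4192717}{902} \approx -4648.2$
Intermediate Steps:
$u{\left(D \right)} = -19 + 2 D^{2}$ ($u{\left(D \right)} = \left(D^{2} + D^{2}\right) - 19 = 2 D^{2} - 19 = -19 + 2 D^{2}$)
$C{\left(B \right)} = 1$
$\frac{u{\left(35 \right)} - 1069}{1803 + C{\left(-32 \right)}} - 4649 = \frac{\left(-19 + 2 \cdot 35^{2}\right) - 1069}{1803 + 1} - 4649 = \frac{\left(-19 + 2 \cdot 1225\right) - 1069}{1804} - 4649 = \left(\left(-19 + 2450\right) - 1069\right) \frac{1}{1804} - 4649 = \left(2431 - 1069\right) \frac{1}{1804} - 4649 = 1362 \cdot \frac{1}{1804} - 4649 = \frac{681}{902} - 4649 = - \frac{4192717}{902}$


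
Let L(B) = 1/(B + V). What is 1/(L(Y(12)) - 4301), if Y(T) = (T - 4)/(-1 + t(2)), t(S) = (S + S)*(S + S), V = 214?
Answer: -3218/13840603 ≈ -0.00023250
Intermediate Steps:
t(S) = 4*S² (t(S) = (2*S)*(2*S) = 4*S²)
Y(T) = -4/15 + T/15 (Y(T) = (T - 4)/(-1 + 4*2²) = (-4 + T)/(-1 + 4*4) = (-4 + T)/(-1 + 16) = (-4 + T)/15 = (-4 + T)*(1/15) = -4/15 + T/15)
L(B) = 1/(214 + B) (L(B) = 1/(B + 214) = 1/(214 + B))
1/(L(Y(12)) - 4301) = 1/(1/(214 + (-4/15 + (1/15)*12)) - 4301) = 1/(1/(214 + (-4/15 + ⅘)) - 4301) = 1/(1/(214 + 8/15) - 4301) = 1/(1/(3218/15) - 4301) = 1/(15/3218 - 4301) = 1/(-13840603/3218) = -3218/13840603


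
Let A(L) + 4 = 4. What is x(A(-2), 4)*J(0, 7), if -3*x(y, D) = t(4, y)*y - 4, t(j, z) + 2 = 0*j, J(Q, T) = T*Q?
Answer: 0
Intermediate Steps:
J(Q, T) = Q*T
t(j, z) = -2 (t(j, z) = -2 + 0*j = -2 + 0 = -2)
A(L) = 0 (A(L) = -4 + 4 = 0)
x(y, D) = 4/3 + 2*y/3 (x(y, D) = -(-2*y - 4)/3 = -(-4 - 2*y)/3 = 4/3 + 2*y/3)
x(A(-2), 4)*J(0, 7) = (4/3 + (⅔)*0)*(0*7) = (4/3 + 0)*0 = (4/3)*0 = 0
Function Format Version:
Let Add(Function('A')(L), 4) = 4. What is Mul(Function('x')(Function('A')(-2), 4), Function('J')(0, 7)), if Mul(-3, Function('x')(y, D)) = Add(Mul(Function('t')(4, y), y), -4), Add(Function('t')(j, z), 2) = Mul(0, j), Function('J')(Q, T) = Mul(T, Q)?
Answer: 0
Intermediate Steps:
Function('J')(Q, T) = Mul(Q, T)
Function('t')(j, z) = -2 (Function('t')(j, z) = Add(-2, Mul(0, j)) = Add(-2, 0) = -2)
Function('A')(L) = 0 (Function('A')(L) = Add(-4, 4) = 0)
Function('x')(y, D) = Add(Rational(4, 3), Mul(Rational(2, 3), y)) (Function('x')(y, D) = Mul(Rational(-1, 3), Add(Mul(-2, y), -4)) = Mul(Rational(-1, 3), Add(-4, Mul(-2, y))) = Add(Rational(4, 3), Mul(Rational(2, 3), y)))
Mul(Function('x')(Function('A')(-2), 4), Function('J')(0, 7)) = Mul(Add(Rational(4, 3), Mul(Rational(2, 3), 0)), Mul(0, 7)) = Mul(Add(Rational(4, 3), 0), 0) = Mul(Rational(4, 3), 0) = 0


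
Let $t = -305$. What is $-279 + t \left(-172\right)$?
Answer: $52181$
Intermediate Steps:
$-279 + t \left(-172\right) = -279 - -52460 = -279 + 52460 = 52181$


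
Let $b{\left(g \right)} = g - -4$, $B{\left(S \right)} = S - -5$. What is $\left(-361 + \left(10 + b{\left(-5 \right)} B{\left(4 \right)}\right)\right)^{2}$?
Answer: $129600$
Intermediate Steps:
$B{\left(S \right)} = 5 + S$ ($B{\left(S \right)} = S + 5 = 5 + S$)
$b{\left(g \right)} = 4 + g$ ($b{\left(g \right)} = g + 4 = 4 + g$)
$\left(-361 + \left(10 + b{\left(-5 \right)} B{\left(4 \right)}\right)\right)^{2} = \left(-361 + \left(10 + \left(4 - 5\right) \left(5 + 4\right)\right)\right)^{2} = \left(-361 + \left(10 - 9\right)\right)^{2} = \left(-361 + 1\right)^{2} = \left(-360\right)^{2} = 129600$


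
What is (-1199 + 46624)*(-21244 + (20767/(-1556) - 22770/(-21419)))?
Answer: -32180371220429325/33327964 ≈ -9.6557e+8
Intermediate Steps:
(-1199 + 46624)*(-21244 + (20767/(-1556) - 22770/(-21419))) = 45425*(-21244 + (20767*(-1/1556) - 22770*(-1/21419))) = 45425*(-21244 + (-20767/1556 + 22770/21419)) = 45425*(-21244 - 409378253/33327964) = 45425*(-708428645469/33327964) = -32180371220429325/33327964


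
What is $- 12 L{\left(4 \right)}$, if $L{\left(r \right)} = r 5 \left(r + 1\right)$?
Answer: $-1200$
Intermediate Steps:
$L{\left(r \right)} = 5 r \left(1 + r\right)$
$- 12 L{\left(4 \right)} = - 12 \cdot 5 \cdot 4 \left(1 + 4\right) = - 12 \cdot 5 \cdot 4 \cdot 5 = \left(-12\right) 100 = -1200$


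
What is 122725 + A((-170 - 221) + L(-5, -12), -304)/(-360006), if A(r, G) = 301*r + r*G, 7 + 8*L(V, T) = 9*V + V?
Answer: 117817960415/960016 ≈ 1.2273e+5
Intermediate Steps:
L(V, T) = -7/8 + 5*V/4 (L(V, T) = -7/8 + (9*V + V)/8 = -7/8 + (10*V)/8 = -7/8 + 5*V/4)
A(r, G) = 301*r + G*r
122725 + A((-170 - 221) + L(-5, -12), -304)/(-360006) = 122725 + (((-170 - 221) + (-7/8 + (5/4)*(-5)))*(301 - 304))/(-360006) = 122725 + ((-391 + (-7/8 - 25/4))*(-3))*(-1/360006) = 122725 + ((-391 - 57/8)*(-3))*(-1/360006) = 122725 - 3185/8*(-3)*(-1/360006) = 122725 + (9555/8)*(-1/360006) = 122725 - 3185/960016 = 117817960415/960016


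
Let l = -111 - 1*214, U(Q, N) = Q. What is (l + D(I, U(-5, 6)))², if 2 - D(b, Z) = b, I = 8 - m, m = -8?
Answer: 114921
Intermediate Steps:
I = 16 (I = 8 - 1*(-8) = 8 + 8 = 16)
D(b, Z) = 2 - b
l = -325 (l = -111 - 214 = -325)
(l + D(I, U(-5, 6)))² = (-325 + (2 - 1*16))² = (-325 + (2 - 16))² = (-325 - 14)² = (-339)² = 114921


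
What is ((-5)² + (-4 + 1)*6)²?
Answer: 49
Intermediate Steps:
((-5)² + (-4 + 1)*6)² = (25 - 3*6)² = (25 - 18)² = 7² = 49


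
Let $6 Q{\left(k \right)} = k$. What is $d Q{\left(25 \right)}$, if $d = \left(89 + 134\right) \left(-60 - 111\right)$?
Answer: $- \frac{317775}{2} \approx -1.5889 \cdot 10^{5}$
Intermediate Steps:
$Q{\left(k \right)} = \frac{k}{6}$
$d = -38133$ ($d = 223 \left(-171\right) = -38133$)
$d Q{\left(25 \right)} = - 38133 \cdot \frac{1}{6} \cdot 25 = \left(-38133\right) \frac{25}{6} = - \frac{317775}{2}$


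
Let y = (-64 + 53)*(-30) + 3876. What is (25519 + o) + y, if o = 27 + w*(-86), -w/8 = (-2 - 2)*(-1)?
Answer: 32504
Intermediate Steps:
w = -32 (w = -8*(-2 - 2)*(-1) = -(-32)*(-1) = -8*4 = -32)
y = 4206 (y = -11*(-30) + 3876 = 330 + 3876 = 4206)
o = 2779 (o = 27 - 32*(-86) = 27 + 2752 = 2779)
(25519 + o) + y = (25519 + 2779) + 4206 = 28298 + 4206 = 32504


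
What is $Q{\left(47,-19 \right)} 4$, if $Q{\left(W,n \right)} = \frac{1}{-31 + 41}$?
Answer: $\frac{2}{5} \approx 0.4$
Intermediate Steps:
$Q{\left(W,n \right)} = \frac{1}{10}$
$Q{\left(47,-19 \right)} 4 = \frac{1}{10} \cdot 4 = \frac{2}{5}$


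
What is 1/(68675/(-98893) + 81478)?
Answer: 98893/8057535179 ≈ 1.2273e-5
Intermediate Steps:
1/(68675/(-98893) + 81478) = 1/(68675*(-1/98893) + 81478) = 1/(-68675/98893 + 81478) = 1/(8057535179/98893) = 98893/8057535179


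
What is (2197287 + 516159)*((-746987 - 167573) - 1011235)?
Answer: -5225540739570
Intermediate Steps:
(2197287 + 516159)*((-746987 - 167573) - 1011235) = 2713446*(-914560 - 1011235) = 2713446*(-1925795) = -5225540739570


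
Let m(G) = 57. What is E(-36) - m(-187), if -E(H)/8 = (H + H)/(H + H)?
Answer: -65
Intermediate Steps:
E(H) = -8 (E(H) = -8*(H + H)/(H + H) = -8*2*H/(2*H) = -8*2*H*1/(2*H) = -8*1 = -8)
E(-36) - m(-187) = -8 - 1*57 = -8 - 57 = -65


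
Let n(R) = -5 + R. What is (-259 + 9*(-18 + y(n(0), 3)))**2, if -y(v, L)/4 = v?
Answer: 58081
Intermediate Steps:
y(v, L) = -4*v
(-259 + 9*(-18 + y(n(0), 3)))**2 = (-259 + 9*(-18 - 4*(-5 + 0)))**2 = (-259 + 9*(-18 - 4*(-5)))**2 = (-259 + 9*(-18 + 20))**2 = (-259 + 9*2)**2 = (-259 + 18)**2 = (-241)**2 = 58081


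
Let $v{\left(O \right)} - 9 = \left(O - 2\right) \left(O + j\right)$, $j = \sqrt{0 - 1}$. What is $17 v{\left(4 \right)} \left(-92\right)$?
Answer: $-26588 - 3128 i \approx -26588.0 - 3128.0 i$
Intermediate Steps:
$j = i$ ($j = \sqrt{-1} = i \approx 1.0 i$)
$v{\left(O \right)} = 9 + \left(-2 + O\right) \left(i + O\right)$ ($v{\left(O \right)} = 9 + \left(O - 2\right) \left(O + i\right) = 9 + \left(-2 + O\right) \left(i + O\right)$)
$17 v{\left(4 \right)} \left(-92\right) = 17 \left(9 + 4^{2} - 2 i + 4 \left(-2 + i\right)\right) \left(-92\right) = 17 \left(9 + 16 - 2 i - \left(8 - 4 i\right)\right) \left(-92\right) = 17 \left(17 + 2 i\right) \left(-92\right) = \left(289 + 34 i\right) \left(-92\right) = -26588 - 3128 i$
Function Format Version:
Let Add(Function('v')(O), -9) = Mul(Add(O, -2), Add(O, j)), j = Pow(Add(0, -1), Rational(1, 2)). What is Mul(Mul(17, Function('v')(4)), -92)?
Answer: Add(-26588, Mul(-3128, I)) ≈ Add(-26588., Mul(-3128.0, I))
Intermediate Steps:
j = I (j = Pow(-1, Rational(1, 2)) = I ≈ Mul(1.0000, I))
Function('v')(O) = Add(9, Mul(Add(-2, O), Add(I, O))) (Function('v')(O) = Add(9, Mul(Add(O, -2), Add(O, I))) = Add(9, Mul(Add(-2, O), Add(I, O))))
Mul(Mul(17, Function('v')(4)), -92) = Mul(Mul(17, Add(9, Pow(4, 2), Mul(-2, I), Mul(4, Add(-2, I)))), -92) = Mul(Mul(17, Add(9, 16, Mul(-2, I), Add(-8, Mul(4, I)))), -92) = Mul(Mul(17, Add(17, Mul(2, I))), -92) = Mul(Add(289, Mul(34, I)), -92) = Add(-26588, Mul(-3128, I))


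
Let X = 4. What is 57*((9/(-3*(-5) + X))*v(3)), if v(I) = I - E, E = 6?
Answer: -81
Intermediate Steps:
v(I) = -6 + I (v(I) = I - 1*6 = I - 6 = -6 + I)
57*((9/(-3*(-5) + X))*v(3)) = 57*((9/(-3*(-5) + 4))*(-6 + 3)) = 57*((9/(15 + 4))*(-3)) = 57*((9/19)*(-3)) = 57*(-27/19) = -81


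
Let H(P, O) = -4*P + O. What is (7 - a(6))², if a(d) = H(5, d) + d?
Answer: 225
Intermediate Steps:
H(P, O) = O - 4*P
a(d) = -20 + 2*d (a(d) = (d - 4*5) + d = (d - 20) + d = (-20 + d) + d = -20 + 2*d)
(7 - a(6))² = (7 - (-20 + 2*6))² = (7 - (-20 + 12))² = (7 - 1*(-8))² = (7 + 8)² = 15² = 225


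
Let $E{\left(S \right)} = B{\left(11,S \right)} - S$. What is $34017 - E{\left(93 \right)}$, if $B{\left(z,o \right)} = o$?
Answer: $34017$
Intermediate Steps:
$E{\left(S \right)} = 0$ ($E{\left(S \right)} = S - S = 0$)
$34017 - E{\left(93 \right)} = 34017 - 0 = 34017 + 0 = 34017$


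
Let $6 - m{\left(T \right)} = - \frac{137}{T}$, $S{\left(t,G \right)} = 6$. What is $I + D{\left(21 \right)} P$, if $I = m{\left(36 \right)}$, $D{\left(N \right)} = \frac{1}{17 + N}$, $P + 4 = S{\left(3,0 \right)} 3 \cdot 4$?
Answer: $\frac{7931}{684} \approx 11.595$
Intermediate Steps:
$m{\left(T \right)} = 6 + \frac{137}{T}$ ($m{\left(T \right)} = 6 - - \frac{137}{T} = 6 + \frac{137}{T}$)
$P = 68$ ($P = -4 + 6 \cdot 3 \cdot 4 = -4 + 18 \cdot 4 = -4 + 72 = 68$)
$I = \frac{353}{36}$ ($I = 6 + \frac{137}{36} = \frac{353}{36} \approx 9.8056$)
$I + D{\left(21 \right)} P = \frac{353}{36} + \frac{1}{17 + 21} \cdot 68 = \frac{353}{36} + \frac{1}{38} \cdot 68 = \frac{353}{36} + \frac{34}{19} = \frac{7931}{684}$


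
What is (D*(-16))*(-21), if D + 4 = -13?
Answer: -5712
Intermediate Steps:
D = -17 (D = -4 - 13 = -17)
(D*(-16))*(-21) = -17*(-16)*(-21) = 272*(-21) = -5712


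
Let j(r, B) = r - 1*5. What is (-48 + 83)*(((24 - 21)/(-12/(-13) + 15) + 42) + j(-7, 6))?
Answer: 72905/69 ≈ 1056.6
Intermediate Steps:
j(r, B) = -5 + r (j(r, B) = r - 5 = -5 + r)
(-48 + 83)*(((24 - 21)/(-12/(-13) + 15) + 42) + j(-7, 6)) = (-48 + 83)*(((24 - 21)/(-12/(-13) + 15) + 42) + (-5 - 7)) = 35*((3/(-12*(-1/13) + 15) + 42) - 12) = 35*((3/(12/13 + 15) + 42) - 12) = 35*((3/(207/13) + 42) - 12) = 35*((3*(13/207) + 42) - 12) = 35*((13/69 + 42) - 12) = 35*(2911/69 - 12) = 35*(2083/69) = 72905/69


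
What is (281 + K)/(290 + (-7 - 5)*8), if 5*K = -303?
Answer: 551/485 ≈ 1.1361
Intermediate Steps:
K = -303/5 (K = (⅕)*(-303) = -303/5 ≈ -60.600)
(281 + K)/(290 + (-7 - 5)*8) = (281 - 303/5)/(290 + (-7 - 5)*8) = 1102/(5*(290 - 12*8)) = 1102/(5*(290 - 96)) = (1102/5)/194 = (1102/5)*(1/194) = 551/485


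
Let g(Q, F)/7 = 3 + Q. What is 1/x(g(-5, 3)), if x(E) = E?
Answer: -1/14 ≈ -0.071429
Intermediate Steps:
g(Q, F) = 21 + 7*Q (g(Q, F) = 7*(3 + Q) = 21 + 7*Q)
1/x(g(-5, 3)) = 1/(21 + 7*(-5)) = 1/(21 - 35) = 1/(-14) = -1/14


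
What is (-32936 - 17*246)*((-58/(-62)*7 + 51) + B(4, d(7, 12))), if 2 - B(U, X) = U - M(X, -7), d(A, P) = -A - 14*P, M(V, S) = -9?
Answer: -53561274/31 ≈ -1.7278e+6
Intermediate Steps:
B(U, X) = -7 - U (B(U, X) = 2 - (U - 1*(-9)) = 2 - (U + 9) = 2 - (9 + U) = 2 + (-9 - U) = -7 - U)
(-32936 - 17*246)*((-58/(-62)*7 + 51) + B(4, d(7, 12))) = (-32936 - 17*246)*((-58/(-62)*7 + 51) + (-7 - 1*4)) = (-32936 - 4182)*((-58*(-1/62)*7 + 51) + (-7 - 4)) = -37118*(((29/31)*7 + 51) - 11) = -37118*((203/31 + 51) - 11) = -37118*(1784/31 - 11) = -37118*1443/31 = -53561274/31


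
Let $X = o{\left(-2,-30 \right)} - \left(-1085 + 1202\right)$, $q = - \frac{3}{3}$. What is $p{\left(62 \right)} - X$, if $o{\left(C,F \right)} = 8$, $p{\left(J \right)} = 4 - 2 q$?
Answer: $115$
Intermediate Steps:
$q = -1$ ($q = \left(-3\right) \frac{1}{3} = -1$)
$p{\left(J \right)} = 6$ ($p{\left(J \right)} = 4 - -2 = 4 + 2 = 6$)
$X = -109$ ($X = 8 - \left(-1085 + 1202\right) = 8 - 117 = -109$)
$p{\left(62 \right)} - X = 6 - -109 = 6 + 109 = 115$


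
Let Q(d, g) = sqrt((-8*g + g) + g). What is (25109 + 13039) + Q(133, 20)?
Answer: 38148 + 2*I*sqrt(30) ≈ 38148.0 + 10.954*I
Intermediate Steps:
Q(d, g) = sqrt(6)*sqrt(-g) (Q(d, g) = sqrt(-7*g + g) = sqrt(-6*g) = sqrt(6)*sqrt(-g))
(25109 + 13039) + Q(133, 20) = (25109 + 13039) + sqrt(6)*sqrt(-1*20) = 38148 + sqrt(6)*sqrt(-20) = 38148 + sqrt(6)*(2*I*sqrt(5)) = 38148 + 2*I*sqrt(30)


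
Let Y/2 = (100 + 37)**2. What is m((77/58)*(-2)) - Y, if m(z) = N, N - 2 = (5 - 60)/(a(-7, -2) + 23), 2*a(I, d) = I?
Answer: -1464014/39 ≈ -37539.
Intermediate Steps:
a(I, d) = I/2
N = -32/39 (N = 2 + (5 - 60)/((1/2)*(-7) + 23) = 2 - 55/(-7/2 + 23) = 2 - 55/39/2 = 2 - 55*2/39 = 2 - 110/39 = -32/39 ≈ -0.82051)
m(z) = -32/39
Y = 37538 (Y = 2*(100 + 37)**2 = 2*137**2 = 2*18769 = 37538)
m((77/58)*(-2)) - Y = -32/39 - 1*37538 = -32/39 - 37538 = -1464014/39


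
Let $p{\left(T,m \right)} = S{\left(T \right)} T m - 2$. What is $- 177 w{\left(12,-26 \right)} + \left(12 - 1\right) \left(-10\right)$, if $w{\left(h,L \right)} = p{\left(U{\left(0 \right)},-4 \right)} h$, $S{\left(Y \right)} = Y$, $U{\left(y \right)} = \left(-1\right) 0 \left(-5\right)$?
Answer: $4138$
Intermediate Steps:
$U{\left(y \right)} = 0$ ($U{\left(y \right)} = 0 \left(-5\right) = 0$)
$p{\left(T,m \right)} = -2 + m T^{2}$ ($p{\left(T,m \right)} = T T m - 2 = T^{2} m - 2 = m T^{2} - 2 = -2 + m T^{2}$)
$w{\left(h,L \right)} = - 2 h$ ($w{\left(h,L \right)} = \left(-2 - 4 \cdot 0^{2}\right) h = \left(-2 - 0\right) h = \left(-2 + 0\right) h = - 2 h$)
$- 177 w{\left(12,-26 \right)} + \left(12 - 1\right) \left(-10\right) = - 177 \left(\left(-2\right) 12\right) + \left(12 - 1\right) \left(-10\right) = \left(-177\right) \left(-24\right) + 11 \left(-10\right) = 4248 - 110 = 4138$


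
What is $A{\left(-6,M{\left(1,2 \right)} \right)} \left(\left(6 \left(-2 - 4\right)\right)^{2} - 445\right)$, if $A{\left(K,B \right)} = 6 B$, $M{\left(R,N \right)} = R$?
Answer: $5106$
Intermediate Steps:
$A{\left(-6,M{\left(1,2 \right)} \right)} \left(\left(6 \left(-2 - 4\right)\right)^{2} - 445\right) = 6 \cdot 1 \left(\left(6 \left(-2 - 4\right)\right)^{2} - 445\right) = 6 \left(\left(6 \left(-6\right)\right)^{2} - 445\right) = 6 \left(\left(-36\right)^{2} - 445\right) = 6 \left(1296 - 445\right) = 6 \cdot 851 = 5106$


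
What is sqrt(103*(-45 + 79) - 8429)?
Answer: I*sqrt(4927) ≈ 70.193*I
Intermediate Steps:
sqrt(103*(-45 + 79) - 8429) = sqrt(103*34 - 8429) = sqrt(3502 - 8429) = sqrt(-4927) = I*sqrt(4927)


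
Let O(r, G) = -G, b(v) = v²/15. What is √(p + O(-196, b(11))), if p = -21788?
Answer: I*√4904115/15 ≈ 147.64*I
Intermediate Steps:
b(v) = v²/15 (b(v) = v²*(1/15) = v²/15)
√(p + O(-196, b(11))) = √(-21788 - 11²/15) = √(-21788 - 121/15) = √(-326941/15) = I*√4904115/15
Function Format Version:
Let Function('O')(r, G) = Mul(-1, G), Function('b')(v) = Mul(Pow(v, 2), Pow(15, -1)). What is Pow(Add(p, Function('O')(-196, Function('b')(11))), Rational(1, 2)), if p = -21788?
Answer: Mul(Rational(1, 15), I, Pow(4904115, Rational(1, 2))) ≈ Mul(147.64, I)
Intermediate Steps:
Function('b')(v) = Mul(Rational(1, 15), Pow(v, 2)) (Function('b')(v) = Mul(Pow(v, 2), Rational(1, 15)) = Mul(Rational(1, 15), Pow(v, 2)))
Pow(Add(p, Function('O')(-196, Function('b')(11))), Rational(1, 2)) = Pow(Add(-21788, Mul(-1, Mul(Rational(1, 15), Pow(11, 2)))), Rational(1, 2)) = Pow(Add(-21788, Mul(-1, Mul(Rational(1, 15), 121))), Rational(1, 2)) = Pow(Add(-21788, Mul(-1, Rational(121, 15))), Rational(1, 2)) = Pow(Add(-21788, Rational(-121, 15)), Rational(1, 2)) = Pow(Rational(-326941, 15), Rational(1, 2)) = Mul(Rational(1, 15), I, Pow(4904115, Rational(1, 2)))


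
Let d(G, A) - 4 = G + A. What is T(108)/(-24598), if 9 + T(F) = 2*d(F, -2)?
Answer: -211/24598 ≈ -0.0085779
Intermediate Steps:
d(G, A) = 4 + A + G (d(G, A) = 4 + (G + A) = 4 + (A + G) = 4 + A + G)
T(F) = -5 + 2*F (T(F) = -9 + 2*(4 - 2 + F) = -9 + 2*(2 + F) = -9 + (4 + 2*F) = -5 + 2*F)
T(108)/(-24598) = (-5 + 2*108)/(-24598) = (-5 + 216)*(-1/24598) = 211*(-1/24598) = -211/24598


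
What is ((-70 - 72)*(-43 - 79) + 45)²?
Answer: 301682161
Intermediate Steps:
((-70 - 72)*(-43 - 79) + 45)² = (-142*(-122) + 45)² = (17324 + 45)² = 17369² = 301682161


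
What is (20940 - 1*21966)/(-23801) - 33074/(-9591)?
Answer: 34653680/9925017 ≈ 3.4915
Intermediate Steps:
(20940 - 1*21966)/(-23801) - 33074/(-9591) = (20940 - 21966)*(-1/23801) - 33074*(-1/9591) = -1026*(-1/23801) + 1438/417 = 1026/23801 + 1438/417 = 34653680/9925017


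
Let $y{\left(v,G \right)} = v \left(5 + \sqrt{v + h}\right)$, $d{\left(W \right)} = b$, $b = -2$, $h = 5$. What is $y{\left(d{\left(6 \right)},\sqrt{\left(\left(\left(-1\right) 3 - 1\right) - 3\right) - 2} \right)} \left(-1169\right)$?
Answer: $11690 + 2338 \sqrt{3} \approx 15740.0$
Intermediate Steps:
$d{\left(W \right)} = -2$
$y{\left(v,G \right)} = v \left(5 + \sqrt{5 + v}\right)$ ($y{\left(v,G \right)} = v \left(5 + \sqrt{v + 5}\right) = v \left(5 + \sqrt{5 + v}\right)$)
$y{\left(d{\left(6 \right)},\sqrt{\left(\left(\left(-1\right) 3 - 1\right) - 3\right) - 2} \right)} \left(-1169\right) = - 2 \left(5 + \sqrt{5 - 2}\right) \left(-1169\right) = - 2 \left(5 + \sqrt{3}\right) \left(-1169\right) = \left(-10 - 2 \sqrt{3}\right) \left(-1169\right) = 11690 + 2338 \sqrt{3}$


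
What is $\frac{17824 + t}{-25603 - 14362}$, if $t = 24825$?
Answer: $- \frac{42649}{39965} \approx -1.0672$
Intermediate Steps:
$\frac{17824 + t}{-25603 - 14362} = \frac{17824 + 24825}{-25603 - 14362} = \frac{42649}{-39965} = 42649 \left(- \frac{1}{39965}\right) = - \frac{42649}{39965}$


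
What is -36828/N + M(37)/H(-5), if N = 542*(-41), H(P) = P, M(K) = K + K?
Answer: -730144/55555 ≈ -13.143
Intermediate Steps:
M(K) = 2*K
N = -22222
-36828/N + M(37)/H(-5) = -36828/(-22222) + (2*37)/(-5) = -36828*(-1/22222) + 74*(-1/5) = 18414/11111 - 74/5 = -730144/55555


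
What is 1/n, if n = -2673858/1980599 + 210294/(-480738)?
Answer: -158691533677/283655538885 ≈ -0.55945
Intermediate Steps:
n = -283655538885/158691533677 (n = -2673858*1/1980599 + 210294*(-1/480738) = -2673858/1980599 - 35049/80123 = -283655538885/158691533677 ≈ -1.7875)
1/n = 1/(-283655538885/158691533677) = -158691533677/283655538885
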